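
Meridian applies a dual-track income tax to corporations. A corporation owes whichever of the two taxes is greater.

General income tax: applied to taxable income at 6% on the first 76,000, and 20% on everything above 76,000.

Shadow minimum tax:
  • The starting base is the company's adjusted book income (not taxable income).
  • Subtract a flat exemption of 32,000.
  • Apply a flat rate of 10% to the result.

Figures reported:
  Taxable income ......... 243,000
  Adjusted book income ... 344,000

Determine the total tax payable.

37,960

Shadow minimum tax:
  Base (adjusted book income): 344,000
  Less exemption 32,000 → base 312,000
  312,000 × 10% = 31,200

General income tax:
  76,000 × 6% = 4,560
  167,000 × 20% = 33,400
  → 37,960

37,960 > 31,200, so the general income tax governs.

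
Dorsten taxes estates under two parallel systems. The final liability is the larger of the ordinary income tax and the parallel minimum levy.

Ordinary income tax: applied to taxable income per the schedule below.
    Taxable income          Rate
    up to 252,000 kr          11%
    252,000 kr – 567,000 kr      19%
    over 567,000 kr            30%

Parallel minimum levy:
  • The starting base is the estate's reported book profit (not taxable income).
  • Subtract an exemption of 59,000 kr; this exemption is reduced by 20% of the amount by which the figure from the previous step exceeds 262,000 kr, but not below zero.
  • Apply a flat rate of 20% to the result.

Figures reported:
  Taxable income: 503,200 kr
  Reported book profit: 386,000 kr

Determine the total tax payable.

75,448 kr

Ordinary income tax:
  252,000 kr × 11% = 27,720 kr
  251,200 kr × 19% = 47,728 kr
  → 75,448 kr

Parallel minimum levy:
  Base (reported book profit): 386,000 kr
  Exemption: 59,000 kr − 20% × (386,000 kr − 262,000 kr) = 59,000 kr − 24,800 kr = 34,200 kr
  Base: 386,000 kr − 34,200 kr = 351,800 kr
  351,800 kr × 20% = 70,360 kr

75,448 kr > 70,360 kr, so the ordinary income tax governs.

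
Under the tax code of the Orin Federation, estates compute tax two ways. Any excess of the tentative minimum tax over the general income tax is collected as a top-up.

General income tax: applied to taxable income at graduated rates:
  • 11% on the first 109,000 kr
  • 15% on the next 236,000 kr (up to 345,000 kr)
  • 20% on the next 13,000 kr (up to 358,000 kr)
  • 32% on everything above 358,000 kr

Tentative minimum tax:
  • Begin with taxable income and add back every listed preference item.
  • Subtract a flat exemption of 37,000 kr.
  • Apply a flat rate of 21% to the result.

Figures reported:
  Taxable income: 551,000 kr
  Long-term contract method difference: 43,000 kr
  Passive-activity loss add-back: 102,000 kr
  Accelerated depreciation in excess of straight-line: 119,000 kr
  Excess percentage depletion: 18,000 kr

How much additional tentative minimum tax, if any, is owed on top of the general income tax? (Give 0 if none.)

General income tax:
  109,000 kr × 11% = 11,990 kr
  236,000 kr × 15% = 35,400 kr
  13,000 kr × 20% = 2,600 kr
  193,000 kr × 32% = 61,760 kr
  → 111,750 kr

Tentative minimum tax:
  Adjusted income: 551,000 kr + 43,000 kr + 102,000 kr + 119,000 kr + 18,000 kr = 833,000 kr
  Less exemption 37,000 kr → base 796,000 kr
  796,000 kr × 21% = 167,160 kr

Excess of tentative minimum tax over general income tax: 167,160 kr − 111,750 kr = 55,410 kr.

55,410 kr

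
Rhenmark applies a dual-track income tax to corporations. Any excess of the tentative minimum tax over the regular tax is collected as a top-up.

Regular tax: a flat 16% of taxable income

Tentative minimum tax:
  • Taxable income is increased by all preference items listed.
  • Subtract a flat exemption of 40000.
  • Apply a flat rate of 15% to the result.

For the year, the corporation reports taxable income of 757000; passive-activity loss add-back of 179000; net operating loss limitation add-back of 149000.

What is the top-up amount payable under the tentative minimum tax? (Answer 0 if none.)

Regular tax:
  757000 × 16% = 121120

Tentative minimum tax:
  Adjusted income: 757000 + 179000 + 149000 = 1085000
  Less exemption 40000 → base 1045000
  1045000 × 15% = 156750

Excess of tentative minimum tax over regular tax: 156750 − 121120 = 35630.

35630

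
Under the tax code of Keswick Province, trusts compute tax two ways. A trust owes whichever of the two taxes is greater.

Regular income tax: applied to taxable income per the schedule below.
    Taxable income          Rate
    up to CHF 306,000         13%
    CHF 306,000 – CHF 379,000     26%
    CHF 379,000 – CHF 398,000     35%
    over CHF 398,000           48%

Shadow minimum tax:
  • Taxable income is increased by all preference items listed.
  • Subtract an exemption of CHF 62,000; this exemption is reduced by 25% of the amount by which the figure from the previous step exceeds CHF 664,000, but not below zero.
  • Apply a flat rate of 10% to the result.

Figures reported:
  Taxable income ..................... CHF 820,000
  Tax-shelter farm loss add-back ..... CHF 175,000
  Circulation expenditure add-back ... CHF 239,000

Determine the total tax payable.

Shadow minimum tax:
  Adjusted income: CHF 820,000 + CHF 175,000 + CHF 239,000 = CHF 1,234,000
  Exemption: 25% × (CHF 1,234,000 − CHF 664,000) = CHF 142,500 ≥ CHF 62,000, so the exemption is fully phased out
  Base: CHF 1,234,000 − CHF 0 = CHF 1,234,000
  CHF 1,234,000 × 10% = CHF 123,400

Regular income tax:
  CHF 306,000 × 13% = CHF 39,780
  CHF 73,000 × 26% = CHF 18,980
  CHF 19,000 × 35% = CHF 6,650
  CHF 422,000 × 48% = CHF 202,560
  → CHF 267,970

CHF 267,970 > CHF 123,400, so the regular income tax governs.

CHF 267,970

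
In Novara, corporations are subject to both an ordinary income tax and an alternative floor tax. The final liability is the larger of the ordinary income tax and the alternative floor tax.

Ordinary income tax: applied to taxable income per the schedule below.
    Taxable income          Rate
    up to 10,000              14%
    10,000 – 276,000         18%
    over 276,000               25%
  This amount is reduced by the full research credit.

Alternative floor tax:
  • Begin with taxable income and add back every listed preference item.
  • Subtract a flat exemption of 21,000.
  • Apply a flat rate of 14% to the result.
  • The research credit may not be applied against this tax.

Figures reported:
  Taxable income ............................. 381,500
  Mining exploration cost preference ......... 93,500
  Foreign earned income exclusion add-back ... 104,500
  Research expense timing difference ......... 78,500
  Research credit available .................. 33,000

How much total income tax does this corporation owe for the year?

89,180

Alternative floor tax:
  Adjusted income: 381,500 + 93,500 + 104,500 + 78,500 = 658,000
  Less exemption 21,000 → base 637,000
  637,000 × 14% = 89,180

Ordinary income tax:
  10,000 × 14% = 1,400
  266,000 × 18% = 47,880
  105,500 × 25% = 26,375
  → 75,655
  Less research credit 33,000 → 42,655

89,180 > 42,655, so the alternative floor tax is the binding amount.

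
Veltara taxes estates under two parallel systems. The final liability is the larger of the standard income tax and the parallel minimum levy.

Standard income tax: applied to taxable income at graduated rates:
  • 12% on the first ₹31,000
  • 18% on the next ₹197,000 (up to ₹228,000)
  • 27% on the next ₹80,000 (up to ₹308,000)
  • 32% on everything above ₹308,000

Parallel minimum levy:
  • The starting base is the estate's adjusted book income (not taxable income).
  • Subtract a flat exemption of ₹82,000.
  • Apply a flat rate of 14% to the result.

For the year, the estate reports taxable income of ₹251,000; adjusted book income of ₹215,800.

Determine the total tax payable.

₹45,390

Standard income tax:
  ₹31,000 × 12% = ₹3,720
  ₹197,000 × 18% = ₹35,460
  ₹23,000 × 27% = ₹6,210
  → ₹45,390

Parallel minimum levy:
  Base (adjusted book income): ₹215,800
  Less exemption ₹82,000 → base ₹133,800
  ₹133,800 × 14% = ₹18,732

₹45,390 > ₹18,732, so the standard income tax governs.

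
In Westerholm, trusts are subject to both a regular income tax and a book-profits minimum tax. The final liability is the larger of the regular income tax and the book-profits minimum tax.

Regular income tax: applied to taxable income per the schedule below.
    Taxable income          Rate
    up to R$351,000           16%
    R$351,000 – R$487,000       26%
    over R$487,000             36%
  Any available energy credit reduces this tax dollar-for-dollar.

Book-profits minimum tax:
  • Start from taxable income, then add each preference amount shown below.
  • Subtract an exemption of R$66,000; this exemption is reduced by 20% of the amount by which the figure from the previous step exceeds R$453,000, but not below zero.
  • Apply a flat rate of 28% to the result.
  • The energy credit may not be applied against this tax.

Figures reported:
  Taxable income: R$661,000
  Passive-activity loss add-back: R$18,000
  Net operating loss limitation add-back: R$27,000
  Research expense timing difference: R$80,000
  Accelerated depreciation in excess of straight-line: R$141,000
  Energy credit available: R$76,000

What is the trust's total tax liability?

Book-profits minimum tax:
  Adjusted income: R$661,000 + R$18,000 + R$27,000 + R$80,000 + R$141,000 = R$927,000
  Exemption: 20% × (R$927,000 − R$453,000) = R$94,800 ≥ R$66,000, so the exemption is fully phased out
  Base: R$927,000 − R$0 = R$927,000
  R$927,000 × 28% = R$259,560

Regular income tax:
  R$351,000 × 16% = R$56,160
  R$136,000 × 26% = R$35,360
  R$174,000 × 36% = R$62,640
  → R$154,160
  Less energy credit R$76,000 → R$78,160

R$259,560 > R$78,160, so the book-profits minimum tax is the binding amount.

R$259,560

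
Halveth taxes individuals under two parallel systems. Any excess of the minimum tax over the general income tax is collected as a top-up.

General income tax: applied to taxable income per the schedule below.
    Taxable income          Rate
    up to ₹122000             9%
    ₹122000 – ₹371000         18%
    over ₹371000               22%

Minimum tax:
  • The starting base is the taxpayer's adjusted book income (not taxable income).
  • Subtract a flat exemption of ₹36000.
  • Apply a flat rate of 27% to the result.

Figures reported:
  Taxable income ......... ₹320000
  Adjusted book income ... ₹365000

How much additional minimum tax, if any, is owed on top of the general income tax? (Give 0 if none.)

₹42210

Minimum tax:
  Base (adjusted book income): ₹365000
  Less exemption ₹36000 → base ₹329000
  ₹329000 × 27% = ₹88830

General income tax:
  ₹122000 × 9% = ₹10980
  ₹198000 × 18% = ₹35640
  → ₹46620

Excess of minimum tax over general income tax: ₹88830 − ₹46620 = ₹42210.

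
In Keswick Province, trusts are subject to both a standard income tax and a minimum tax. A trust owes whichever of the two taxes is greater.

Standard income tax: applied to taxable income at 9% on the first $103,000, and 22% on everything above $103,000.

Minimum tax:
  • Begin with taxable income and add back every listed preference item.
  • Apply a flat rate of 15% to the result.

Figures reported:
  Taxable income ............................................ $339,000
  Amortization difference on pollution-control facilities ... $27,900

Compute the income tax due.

$61,190

Minimum tax:
  Adjusted income: $339,000 + $27,900 = $366,900
  $366,900 × 15% = $55,035

Standard income tax:
  $103,000 × 9% = $9,270
  $236,000 × 22% = $51,920
  → $61,190

$61,190 > $55,035, so the standard income tax governs.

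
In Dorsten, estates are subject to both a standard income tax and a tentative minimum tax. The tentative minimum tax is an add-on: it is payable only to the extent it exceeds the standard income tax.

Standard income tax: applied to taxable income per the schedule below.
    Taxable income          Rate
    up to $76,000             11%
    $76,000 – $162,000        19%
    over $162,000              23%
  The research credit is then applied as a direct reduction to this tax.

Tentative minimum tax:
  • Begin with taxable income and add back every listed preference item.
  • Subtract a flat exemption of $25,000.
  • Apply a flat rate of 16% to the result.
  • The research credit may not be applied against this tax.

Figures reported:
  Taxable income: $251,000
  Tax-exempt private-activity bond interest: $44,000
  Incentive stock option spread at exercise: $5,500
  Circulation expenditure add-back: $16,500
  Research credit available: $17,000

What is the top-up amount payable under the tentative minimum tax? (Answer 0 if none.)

$18,550

Tentative minimum tax:
  Adjusted income: $251,000 + $44,000 + $5,500 + $16,500 = $317,000
  Less exemption $25,000 → base $292,000
  $292,000 × 16% = $46,720

Standard income tax:
  $76,000 × 11% = $8,360
  $86,000 × 19% = $16,340
  $89,000 × 23% = $20,470
  → $45,170
  Less research credit $17,000 → $28,170

Excess of tentative minimum tax over standard income tax: $46,720 − $28,170 = $18,550.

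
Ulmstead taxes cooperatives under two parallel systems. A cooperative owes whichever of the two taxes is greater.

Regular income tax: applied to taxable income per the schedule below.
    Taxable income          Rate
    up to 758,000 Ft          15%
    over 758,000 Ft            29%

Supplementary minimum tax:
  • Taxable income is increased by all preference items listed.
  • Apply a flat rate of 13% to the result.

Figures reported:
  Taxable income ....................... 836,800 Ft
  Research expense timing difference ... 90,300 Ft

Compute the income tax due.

136,552 Ft

Supplementary minimum tax:
  Adjusted income: 836,800 Ft + 90,300 Ft = 927,100 Ft
  927,100 Ft × 13% = 120,523 Ft

Regular income tax:
  758,000 Ft × 15% = 113,700 Ft
  78,800 Ft × 29% = 22,852 Ft
  → 136,552 Ft

136,552 Ft > 120,523 Ft, so the regular income tax governs.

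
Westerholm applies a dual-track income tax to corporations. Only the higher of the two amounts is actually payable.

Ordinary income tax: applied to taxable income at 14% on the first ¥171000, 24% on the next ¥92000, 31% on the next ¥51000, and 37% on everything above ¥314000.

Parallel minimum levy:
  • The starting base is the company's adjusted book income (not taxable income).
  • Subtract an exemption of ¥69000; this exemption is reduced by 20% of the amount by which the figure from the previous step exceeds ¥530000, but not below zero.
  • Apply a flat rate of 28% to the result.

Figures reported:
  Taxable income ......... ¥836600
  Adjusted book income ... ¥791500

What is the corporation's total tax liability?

¥255192

Parallel minimum levy:
  Base (adjusted book income): ¥791500
  Exemption: ¥69000 − 20% × (¥791500 − ¥530000) = ¥69000 − ¥52300 = ¥16700
  Base: ¥791500 − ¥16700 = ¥774800
  ¥774800 × 28% = ¥216944

Ordinary income tax:
  ¥171000 × 14% = ¥23940
  ¥92000 × 24% = ¥22080
  ¥51000 × 31% = ¥15810
  ¥522600 × 37% = ¥193362
  → ¥255192

¥255192 > ¥216944, so the ordinary income tax governs.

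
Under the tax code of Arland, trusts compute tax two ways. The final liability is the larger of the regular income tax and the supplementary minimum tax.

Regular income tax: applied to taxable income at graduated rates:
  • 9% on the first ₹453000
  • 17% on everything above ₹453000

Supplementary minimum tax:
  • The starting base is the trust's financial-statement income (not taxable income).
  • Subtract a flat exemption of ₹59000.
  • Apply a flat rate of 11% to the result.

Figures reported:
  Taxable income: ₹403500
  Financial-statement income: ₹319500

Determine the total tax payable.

₹36315

Supplementary minimum tax:
  Base (financial-statement income): ₹319500
  Less exemption ₹59000 → base ₹260500
  ₹260500 × 11% = ₹28655

Regular income tax:
  ₹403500 × 9% = ₹36315

₹36315 > ₹28655, so the regular income tax governs.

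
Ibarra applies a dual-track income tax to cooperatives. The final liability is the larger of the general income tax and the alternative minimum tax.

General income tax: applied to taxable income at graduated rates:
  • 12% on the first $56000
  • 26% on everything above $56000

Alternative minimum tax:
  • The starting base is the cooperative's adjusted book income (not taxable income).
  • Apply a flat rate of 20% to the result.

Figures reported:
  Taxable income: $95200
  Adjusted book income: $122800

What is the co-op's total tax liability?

$24560

Alternative minimum tax:
  Base (adjusted book income): $122800
  $122800 × 20% = $24560

General income tax:
  $56000 × 12% = $6720
  $39200 × 26% = $10192
  → $16912

$24560 > $16912, so the alternative minimum tax is the binding amount.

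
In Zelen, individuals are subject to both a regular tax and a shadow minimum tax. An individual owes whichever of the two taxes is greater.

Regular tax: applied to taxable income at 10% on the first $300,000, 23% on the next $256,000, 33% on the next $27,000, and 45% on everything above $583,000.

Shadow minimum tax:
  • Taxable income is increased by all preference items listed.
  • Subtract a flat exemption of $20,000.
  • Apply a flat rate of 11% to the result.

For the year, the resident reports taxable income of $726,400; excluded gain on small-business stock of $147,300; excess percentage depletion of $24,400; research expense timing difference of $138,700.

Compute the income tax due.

Shadow minimum tax:
  Adjusted income: $726,400 + $147,300 + $24,400 + $138,700 = $1,036,800
  Less exemption $20,000 → base $1,016,800
  $1,016,800 × 11% = $111,848

Regular tax:
  $300,000 × 10% = $30,000
  $256,000 × 23% = $58,880
  $27,000 × 33% = $8,910
  $143,400 × 45% = $64,530
  → $162,320

$162,320 > $111,848, so the regular tax governs.

$162,320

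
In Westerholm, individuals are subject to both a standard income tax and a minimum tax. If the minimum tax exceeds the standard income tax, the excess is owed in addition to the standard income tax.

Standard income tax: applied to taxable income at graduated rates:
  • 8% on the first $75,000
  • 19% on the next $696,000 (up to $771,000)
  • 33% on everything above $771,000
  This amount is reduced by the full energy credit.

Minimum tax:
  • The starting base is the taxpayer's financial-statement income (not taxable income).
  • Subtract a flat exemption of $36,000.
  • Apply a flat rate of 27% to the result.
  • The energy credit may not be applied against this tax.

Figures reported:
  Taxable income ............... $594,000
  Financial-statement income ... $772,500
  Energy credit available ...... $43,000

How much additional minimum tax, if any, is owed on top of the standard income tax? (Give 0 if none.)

$137,245

Minimum tax:
  Base (financial-statement income): $772,500
  Less exemption $36,000 → base $736,500
  $736,500 × 27% = $198,855

Standard income tax:
  $75,000 × 8% = $6,000
  $519,000 × 19% = $98,610
  → $104,610
  Less energy credit $43,000 → $61,610

Excess of minimum tax over standard income tax: $198,855 − $61,610 = $137,245.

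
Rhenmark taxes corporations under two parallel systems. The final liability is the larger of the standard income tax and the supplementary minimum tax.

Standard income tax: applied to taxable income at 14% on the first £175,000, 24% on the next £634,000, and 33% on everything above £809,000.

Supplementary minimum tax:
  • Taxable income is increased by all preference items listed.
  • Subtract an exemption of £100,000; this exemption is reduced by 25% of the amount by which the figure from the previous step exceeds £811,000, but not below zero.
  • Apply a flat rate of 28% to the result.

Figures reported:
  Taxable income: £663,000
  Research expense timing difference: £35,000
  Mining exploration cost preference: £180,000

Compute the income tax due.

£222,530

Standard income tax:
  £175,000 × 14% = £24,500
  £488,000 × 24% = £117,120
  → £141,620

Supplementary minimum tax:
  Adjusted income: £663,000 + £35,000 + £180,000 = £878,000
  Exemption: £100,000 − 25% × (£878,000 − £811,000) = £100,000 − £16,750 = £83,250
  Base: £878,000 − £83,250 = £794,750
  £794,750 × 28% = £222,530

£222,530 > £141,620, so the supplementary minimum tax is the binding amount.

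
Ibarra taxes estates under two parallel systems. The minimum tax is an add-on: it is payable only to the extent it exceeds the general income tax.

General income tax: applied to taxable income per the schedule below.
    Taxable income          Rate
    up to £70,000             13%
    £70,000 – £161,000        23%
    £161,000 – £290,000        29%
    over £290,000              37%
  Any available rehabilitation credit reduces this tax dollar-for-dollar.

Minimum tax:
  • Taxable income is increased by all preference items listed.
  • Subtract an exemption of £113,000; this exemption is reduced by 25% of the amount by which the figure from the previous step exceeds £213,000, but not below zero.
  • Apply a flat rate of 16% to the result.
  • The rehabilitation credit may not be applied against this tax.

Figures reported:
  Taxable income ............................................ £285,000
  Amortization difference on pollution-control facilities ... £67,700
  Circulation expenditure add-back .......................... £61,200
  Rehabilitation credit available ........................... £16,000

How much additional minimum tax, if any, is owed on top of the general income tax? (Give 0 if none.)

General income tax:
  £70,000 × 13% = £9,100
  £91,000 × 23% = £20,930
  £124,000 × 29% = £35,960
  → £65,990
  Less rehabilitation credit £16,000 → £49,990

Minimum tax:
  Adjusted income: £285,000 + £67,700 + £61,200 = £413,900
  Exemption: £113,000 − 25% × (£413,900 − £213,000) = £113,000 − £50,225 = £62,775
  Base: £413,900 − £62,775 = £351,125
  £351,125 × 16% = £56,180

Excess of minimum tax over general income tax: £56,180 − £49,990 = £6,190.

£6,190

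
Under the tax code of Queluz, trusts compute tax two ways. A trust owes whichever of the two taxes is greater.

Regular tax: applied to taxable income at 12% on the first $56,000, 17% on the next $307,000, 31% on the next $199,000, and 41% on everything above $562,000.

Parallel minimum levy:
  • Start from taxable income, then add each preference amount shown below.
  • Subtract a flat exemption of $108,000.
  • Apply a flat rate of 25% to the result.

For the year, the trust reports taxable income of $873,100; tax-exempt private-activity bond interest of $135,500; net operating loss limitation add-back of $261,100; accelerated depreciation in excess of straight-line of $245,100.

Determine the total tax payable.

$351,700

Regular tax:
  $56,000 × 12% = $6,720
  $307,000 × 17% = $52,190
  $199,000 × 31% = $61,690
  $311,100 × 41% = $127,551
  → $248,151

Parallel minimum levy:
  Adjusted income: $873,100 + $135,500 + $261,100 + $245,100 = $1,514,800
  Less exemption $108,000 → base $1,406,800
  $1,406,800 × 25% = $351,700

$351,700 > $248,151, so the parallel minimum levy is the binding amount.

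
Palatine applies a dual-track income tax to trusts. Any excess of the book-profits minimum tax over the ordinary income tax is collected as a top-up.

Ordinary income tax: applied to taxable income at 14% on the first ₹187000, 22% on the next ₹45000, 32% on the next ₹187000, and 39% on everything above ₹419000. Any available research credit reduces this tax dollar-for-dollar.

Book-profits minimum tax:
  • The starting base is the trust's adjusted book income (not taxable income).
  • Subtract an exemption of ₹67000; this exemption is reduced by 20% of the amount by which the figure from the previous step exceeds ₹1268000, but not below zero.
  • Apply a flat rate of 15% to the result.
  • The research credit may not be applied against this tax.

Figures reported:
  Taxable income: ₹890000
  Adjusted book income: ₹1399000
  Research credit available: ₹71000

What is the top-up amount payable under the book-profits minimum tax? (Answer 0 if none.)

₹0

Book-profits minimum tax:
  Base (adjusted book income): ₹1399000
  Exemption: ₹67000 − 20% × (₹1399000 − ₹1268000) = ₹67000 − ₹26200 = ₹40800
  Base: ₹1399000 − ₹40800 = ₹1358200
  ₹1358200 × 15% = ₹203730

Ordinary income tax:
  ₹187000 × 14% = ₹26180
  ₹45000 × 22% = ₹9900
  ₹187000 × 32% = ₹59840
  ₹471000 × 39% = ₹183690
  → ₹279610
  Less research credit ₹71000 → ₹208610

₹203730 ≤ ₹208610, so no add-on is due.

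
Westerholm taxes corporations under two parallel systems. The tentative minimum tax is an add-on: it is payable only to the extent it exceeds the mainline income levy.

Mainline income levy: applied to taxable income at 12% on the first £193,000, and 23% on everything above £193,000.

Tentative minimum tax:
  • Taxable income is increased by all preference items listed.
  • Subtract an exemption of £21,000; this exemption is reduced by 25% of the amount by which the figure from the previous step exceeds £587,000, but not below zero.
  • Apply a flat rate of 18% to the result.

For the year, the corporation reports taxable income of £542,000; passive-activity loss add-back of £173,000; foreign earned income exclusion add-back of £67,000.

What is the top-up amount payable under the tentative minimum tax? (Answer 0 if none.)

Tentative minimum tax:
  Adjusted income: £542,000 + £173,000 + £67,000 = £782,000
  Exemption: 25% × (£782,000 − £587,000) = £48,750 ≥ £21,000, so the exemption is fully phased out
  Base: £782,000 − £0 = £782,000
  £782,000 × 18% = £140,760

Mainline income levy:
  £193,000 × 12% = £23,160
  £349,000 × 23% = £80,270
  → £103,430

Excess of tentative minimum tax over mainline income levy: £140,760 − £103,430 = £37,330.

£37,330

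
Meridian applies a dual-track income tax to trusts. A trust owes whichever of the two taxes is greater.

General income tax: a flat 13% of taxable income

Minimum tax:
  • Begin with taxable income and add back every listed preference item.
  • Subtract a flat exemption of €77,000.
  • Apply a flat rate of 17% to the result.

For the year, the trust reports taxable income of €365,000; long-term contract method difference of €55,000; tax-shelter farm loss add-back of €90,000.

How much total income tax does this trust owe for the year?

€73,610

Minimum tax:
  Adjusted income: €365,000 + €55,000 + €90,000 = €510,000
  Less exemption €77,000 → base €433,000
  €433,000 × 17% = €73,610

General income tax:
  €365,000 × 13% = €47,450

€73,610 > €47,450, so the minimum tax is the binding amount.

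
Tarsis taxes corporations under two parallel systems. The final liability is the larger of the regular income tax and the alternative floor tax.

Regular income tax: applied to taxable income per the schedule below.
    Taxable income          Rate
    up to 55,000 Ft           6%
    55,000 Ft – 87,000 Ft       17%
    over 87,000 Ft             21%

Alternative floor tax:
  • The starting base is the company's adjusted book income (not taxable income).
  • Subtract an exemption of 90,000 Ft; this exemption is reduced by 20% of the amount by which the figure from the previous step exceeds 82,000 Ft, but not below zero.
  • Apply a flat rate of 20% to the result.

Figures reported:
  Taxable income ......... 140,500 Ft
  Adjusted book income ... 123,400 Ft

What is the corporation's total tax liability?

Regular income tax:
  55,000 Ft × 6% = 3,300 Ft
  32,000 Ft × 17% = 5,440 Ft
  53,500 Ft × 21% = 11,235 Ft
  → 19,975 Ft

Alternative floor tax:
  Base (adjusted book income): 123,400 Ft
  Exemption: 90,000 Ft − 20% × (123,400 Ft − 82,000 Ft) = 90,000 Ft − 8,280 Ft = 81,720 Ft
  Base: 123,400 Ft − 81,720 Ft = 41,680 Ft
  41,680 Ft × 20% = 8,336 Ft

19,975 Ft > 8,336 Ft, so the regular income tax governs.

19,975 Ft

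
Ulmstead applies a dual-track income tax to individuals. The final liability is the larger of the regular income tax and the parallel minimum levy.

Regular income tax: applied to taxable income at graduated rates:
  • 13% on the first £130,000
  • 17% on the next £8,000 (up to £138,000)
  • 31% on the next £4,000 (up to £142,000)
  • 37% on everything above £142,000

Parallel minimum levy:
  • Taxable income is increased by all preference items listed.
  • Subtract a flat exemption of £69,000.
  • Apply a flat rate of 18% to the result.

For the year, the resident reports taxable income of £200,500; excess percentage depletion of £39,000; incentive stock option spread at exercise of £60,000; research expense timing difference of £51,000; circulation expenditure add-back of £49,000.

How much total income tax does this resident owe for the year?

Regular income tax:
  £130,000 × 13% = £16,900
  £8,000 × 17% = £1,360
  £4,000 × 31% = £1,240
  £58,500 × 37% = £21,645
  → £41,145

Parallel minimum levy:
  Adjusted income: £200,500 + £39,000 + £60,000 + £51,000 + £49,000 = £399,500
  Less exemption £69,000 → base £330,500
  £330,500 × 18% = £59,490

£59,490 > £41,145, so the parallel minimum levy is the binding amount.

£59,490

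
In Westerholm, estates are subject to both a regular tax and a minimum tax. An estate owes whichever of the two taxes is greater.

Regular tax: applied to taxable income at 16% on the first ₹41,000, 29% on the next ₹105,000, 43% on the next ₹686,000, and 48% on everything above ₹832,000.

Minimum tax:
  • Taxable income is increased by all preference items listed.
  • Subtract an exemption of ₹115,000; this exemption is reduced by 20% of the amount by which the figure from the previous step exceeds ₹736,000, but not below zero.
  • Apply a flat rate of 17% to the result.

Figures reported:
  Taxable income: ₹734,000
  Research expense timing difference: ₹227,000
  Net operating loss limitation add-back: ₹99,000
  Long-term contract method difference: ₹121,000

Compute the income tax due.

Regular tax:
  ₹41,000 × 16% = ₹6,560
  ₹105,000 × 29% = ₹30,450
  ₹588,000 × 43% = ₹252,840
  → ₹289,850

Minimum tax:
  Adjusted income: ₹734,000 + ₹227,000 + ₹99,000 + ₹121,000 = ₹1,181,000
  Exemption: ₹115,000 − 20% × (₹1,181,000 − ₹736,000) = ₹115,000 − ₹89,000 = ₹26,000
  Base: ₹1,181,000 − ₹26,000 = ₹1,155,000
  ₹1,155,000 × 17% = ₹196,350

₹289,850 > ₹196,350, so the regular tax governs.

₹289,850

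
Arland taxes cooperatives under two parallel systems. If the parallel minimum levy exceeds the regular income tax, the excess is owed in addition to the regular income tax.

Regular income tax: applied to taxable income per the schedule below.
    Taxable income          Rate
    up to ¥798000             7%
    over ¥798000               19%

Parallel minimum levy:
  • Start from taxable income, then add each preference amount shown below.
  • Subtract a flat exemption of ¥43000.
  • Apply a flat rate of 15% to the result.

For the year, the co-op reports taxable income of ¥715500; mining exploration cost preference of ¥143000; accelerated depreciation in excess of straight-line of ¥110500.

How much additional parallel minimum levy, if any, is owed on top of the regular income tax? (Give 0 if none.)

¥88815

Regular income tax:
  ¥715500 × 7% = ¥50085

Parallel minimum levy:
  Adjusted income: ¥715500 + ¥143000 + ¥110500 = ¥969000
  Less exemption ¥43000 → base ¥926000
  ¥926000 × 15% = ¥138900

Excess of parallel minimum levy over regular income tax: ¥138900 − ¥50085 = ¥88815.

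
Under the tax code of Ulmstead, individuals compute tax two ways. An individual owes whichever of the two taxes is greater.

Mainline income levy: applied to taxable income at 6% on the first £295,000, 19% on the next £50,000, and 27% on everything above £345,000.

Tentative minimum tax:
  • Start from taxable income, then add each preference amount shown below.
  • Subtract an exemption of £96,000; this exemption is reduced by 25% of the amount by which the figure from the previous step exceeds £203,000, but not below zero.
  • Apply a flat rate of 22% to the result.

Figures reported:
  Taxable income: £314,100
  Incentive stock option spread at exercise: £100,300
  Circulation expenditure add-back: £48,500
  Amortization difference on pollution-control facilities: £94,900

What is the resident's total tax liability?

Tentative minimum tax:
  Adjusted income: £314,100 + £100,300 + £48,500 + £94,900 = £557,800
  Exemption: £96,000 − 25% × (£557,800 − £203,000) = £96,000 − £88,700 = £7,300
  Base: £557,800 − £7,300 = £550,500
  £550,500 × 22% = £121,110

Mainline income levy:
  £295,000 × 6% = £17,700
  £19,100 × 19% = £3,629
  → £21,329

£121,110 > £21,329, so the tentative minimum tax is the binding amount.

£121,110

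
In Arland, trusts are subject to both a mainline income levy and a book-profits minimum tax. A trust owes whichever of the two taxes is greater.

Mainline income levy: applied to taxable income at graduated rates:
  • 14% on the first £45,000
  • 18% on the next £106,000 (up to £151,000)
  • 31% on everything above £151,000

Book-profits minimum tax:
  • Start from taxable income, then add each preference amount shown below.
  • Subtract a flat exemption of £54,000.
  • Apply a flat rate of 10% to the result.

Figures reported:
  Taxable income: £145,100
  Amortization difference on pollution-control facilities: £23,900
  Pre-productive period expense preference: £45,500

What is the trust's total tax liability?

£24,318

Book-profits minimum tax:
  Adjusted income: £145,100 + £23,900 + £45,500 = £214,500
  Less exemption £54,000 → base £160,500
  £160,500 × 10% = £16,050

Mainline income levy:
  £45,000 × 14% = £6,300
  £100,100 × 18% = £18,018
  → £24,318

£24,318 > £16,050, so the mainline income levy governs.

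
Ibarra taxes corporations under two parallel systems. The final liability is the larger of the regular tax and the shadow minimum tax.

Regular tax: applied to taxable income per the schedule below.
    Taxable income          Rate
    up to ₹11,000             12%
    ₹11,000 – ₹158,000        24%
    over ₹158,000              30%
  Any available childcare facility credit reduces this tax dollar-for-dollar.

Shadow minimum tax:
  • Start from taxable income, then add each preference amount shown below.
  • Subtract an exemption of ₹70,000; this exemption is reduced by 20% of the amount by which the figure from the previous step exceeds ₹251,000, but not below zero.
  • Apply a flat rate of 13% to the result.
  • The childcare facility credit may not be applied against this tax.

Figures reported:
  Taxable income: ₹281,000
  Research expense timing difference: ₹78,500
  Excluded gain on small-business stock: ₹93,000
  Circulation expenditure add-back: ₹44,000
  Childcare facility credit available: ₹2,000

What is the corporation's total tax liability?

₹71,500

Regular tax:
  ₹11,000 × 12% = ₹1,320
  ₹147,000 × 24% = ₹35,280
  ₹123,000 × 30% = ₹36,900
  → ₹73,500
  Less childcare facility credit ₹2,000 → ₹71,500

Shadow minimum tax:
  Adjusted income: ₹281,000 + ₹78,500 + ₹93,000 + ₹44,000 = ₹496,500
  Exemption: ₹70,000 − 20% × (₹496,500 − ₹251,000) = ₹70,000 − ₹49,100 = ₹20,900
  Base: ₹496,500 − ₹20,900 = ₹475,600
  ₹475,600 × 13% = ₹61,828

₹71,500 > ₹61,828, so the regular tax governs.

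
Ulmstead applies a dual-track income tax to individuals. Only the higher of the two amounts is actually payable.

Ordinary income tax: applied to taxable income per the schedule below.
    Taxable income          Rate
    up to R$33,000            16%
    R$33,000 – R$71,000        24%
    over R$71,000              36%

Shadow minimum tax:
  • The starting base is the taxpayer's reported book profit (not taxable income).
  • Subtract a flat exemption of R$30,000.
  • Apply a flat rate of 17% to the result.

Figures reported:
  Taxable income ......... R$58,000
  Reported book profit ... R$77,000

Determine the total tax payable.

Shadow minimum tax:
  Base (reported book profit): R$77,000
  Less exemption R$30,000 → base R$47,000
  R$47,000 × 17% = R$7,990

Ordinary income tax:
  R$33,000 × 16% = R$5,280
  R$25,000 × 24% = R$6,000
  → R$11,280

R$11,280 > R$7,990, so the ordinary income tax governs.

R$11,280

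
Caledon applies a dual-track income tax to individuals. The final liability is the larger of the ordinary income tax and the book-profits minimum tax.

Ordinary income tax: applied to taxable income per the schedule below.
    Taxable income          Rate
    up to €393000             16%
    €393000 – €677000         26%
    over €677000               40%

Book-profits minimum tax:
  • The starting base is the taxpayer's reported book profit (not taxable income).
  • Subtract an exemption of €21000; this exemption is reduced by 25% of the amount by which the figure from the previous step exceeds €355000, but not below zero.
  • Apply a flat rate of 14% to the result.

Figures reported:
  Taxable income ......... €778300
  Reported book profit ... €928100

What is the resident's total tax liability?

€177240

Ordinary income tax:
  €393000 × 16% = €62880
  €284000 × 26% = €73840
  €101300 × 40% = €40520
  → €177240

Book-profits minimum tax:
  Base (reported book profit): €928100
  Exemption: 25% × (€928100 − €355000) = €143275 ≥ €21000, so the exemption is fully phased out
  Base: €928100 − €0 = €928100
  €928100 × 14% = €129934

€177240 > €129934, so the ordinary income tax governs.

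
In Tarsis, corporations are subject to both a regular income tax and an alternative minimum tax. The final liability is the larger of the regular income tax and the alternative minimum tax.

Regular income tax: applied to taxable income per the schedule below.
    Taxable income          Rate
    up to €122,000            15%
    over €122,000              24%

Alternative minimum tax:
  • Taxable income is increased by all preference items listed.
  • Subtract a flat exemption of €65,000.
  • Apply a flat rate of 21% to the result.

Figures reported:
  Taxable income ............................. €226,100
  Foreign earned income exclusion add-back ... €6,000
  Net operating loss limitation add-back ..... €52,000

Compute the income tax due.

Alternative minimum tax:
  Adjusted income: €226,100 + €6,000 + €52,000 = €284,100
  Less exemption €65,000 → base €219,100
  €219,100 × 21% = €46,011

Regular income tax:
  €122,000 × 15% = €18,300
  €104,100 × 24% = €24,984
  → €43,284

€46,011 > €43,284, so the alternative minimum tax is the binding amount.

€46,011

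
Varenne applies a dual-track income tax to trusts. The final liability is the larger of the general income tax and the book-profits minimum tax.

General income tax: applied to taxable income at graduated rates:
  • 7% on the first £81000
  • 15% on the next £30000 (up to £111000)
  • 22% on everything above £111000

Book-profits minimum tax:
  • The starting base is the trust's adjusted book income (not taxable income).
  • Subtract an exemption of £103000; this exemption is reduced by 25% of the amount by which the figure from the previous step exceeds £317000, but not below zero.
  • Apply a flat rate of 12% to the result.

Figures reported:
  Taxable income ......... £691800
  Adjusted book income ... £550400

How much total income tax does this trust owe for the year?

Book-profits minimum tax:
  Base (adjusted book income): £550400
  Exemption: £103000 − 25% × (£550400 − £317000) = £103000 − £58350 = £44650
  Base: £550400 − £44650 = £505750
  £505750 × 12% = £60690

General income tax:
  £81000 × 7% = £5670
  £30000 × 15% = £4500
  £580800 × 22% = £127776
  → £137946

£137946 > £60690, so the general income tax governs.

£137946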